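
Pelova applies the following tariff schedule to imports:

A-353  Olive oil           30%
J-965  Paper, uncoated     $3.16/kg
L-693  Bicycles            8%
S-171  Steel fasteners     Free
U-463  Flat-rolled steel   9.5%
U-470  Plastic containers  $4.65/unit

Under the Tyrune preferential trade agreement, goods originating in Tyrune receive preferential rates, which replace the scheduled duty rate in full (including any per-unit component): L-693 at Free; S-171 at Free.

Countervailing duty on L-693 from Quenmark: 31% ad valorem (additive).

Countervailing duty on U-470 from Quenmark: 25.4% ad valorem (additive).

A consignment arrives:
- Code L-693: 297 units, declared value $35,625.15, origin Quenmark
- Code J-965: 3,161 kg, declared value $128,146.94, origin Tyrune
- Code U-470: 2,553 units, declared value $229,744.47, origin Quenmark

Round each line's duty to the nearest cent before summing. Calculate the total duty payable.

$94,109.12

Line 1 (L-693, Quenmark, 297 units, $35,625.15):
Base rate for L-693 is 8%.
L-693 has an FTA preferential rate, but origin Quenmark is not Tyrune; base rate stands.
Additional duty on L-693 from Quenmark: +31%. Applied ad valorem rate: 8% + 31% = 39%.
Duty = $35,625.15 × 39% = $13,893.81.
Line 2 (J-965, Tyrune, 3,161 kg, $128,146.94):
Base rate for J-965 is $3.16/kg.
Origin Tyrune is the FTA partner but J-965 is not on the preference list; base rate stands.
Duty = 3,161 × $3.16 = $9,988.76.
Line 3 (U-470, Quenmark, 2,553 units, $229,744.47):
Base rate for U-470 is $4.65/unit.
Additional duty on U-470 from Quenmark: +25.4% ad valorem. Applied ad valorem rate = 25.4%.
Duty = $229,744.47 × 25.4% + 2,553 × $4.65 = $70,226.55.
Total = $13,893.81 + $9,988.76 + $70,226.55 = $94,109.12.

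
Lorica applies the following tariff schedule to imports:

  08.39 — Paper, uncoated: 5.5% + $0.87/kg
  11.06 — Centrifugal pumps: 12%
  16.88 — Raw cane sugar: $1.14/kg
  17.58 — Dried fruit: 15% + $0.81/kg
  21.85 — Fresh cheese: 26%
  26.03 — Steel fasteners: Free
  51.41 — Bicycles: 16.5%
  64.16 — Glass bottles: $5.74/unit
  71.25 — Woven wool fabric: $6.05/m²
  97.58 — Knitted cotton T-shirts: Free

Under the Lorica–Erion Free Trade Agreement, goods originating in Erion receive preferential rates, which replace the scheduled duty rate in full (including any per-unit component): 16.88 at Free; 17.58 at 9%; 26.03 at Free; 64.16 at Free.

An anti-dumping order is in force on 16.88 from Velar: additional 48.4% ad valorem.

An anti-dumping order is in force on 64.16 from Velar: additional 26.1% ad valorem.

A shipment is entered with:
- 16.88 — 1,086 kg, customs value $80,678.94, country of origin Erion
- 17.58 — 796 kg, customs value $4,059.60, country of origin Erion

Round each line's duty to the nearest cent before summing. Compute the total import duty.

$365.36

Line 1 (16.88, Erion, 1,086 kg, $80,678.94):
Base rate for 16.88 is $1.14/kg.
Origin Erion qualifies under the Lorica–Erion agreement and 16.88 is covered: preferential rate Free applies instead.
The additional-duty order on 16.88 targets Velar, not Erion; it does not apply.
Duty = $80,678.94 × 0% = $0.00.
Line 2 (17.58, Erion, 796 kg, $4,059.60):
Base rate for 17.58 is 15% + $0.81/kg.
Origin Erion qualifies under the Lorica–Erion agreement and 17.58 is covered: preferential rate 9% applies instead.
Duty = $4,059.60 × 9% = $365.36.
Total = $0.00 + $365.36 = $365.36.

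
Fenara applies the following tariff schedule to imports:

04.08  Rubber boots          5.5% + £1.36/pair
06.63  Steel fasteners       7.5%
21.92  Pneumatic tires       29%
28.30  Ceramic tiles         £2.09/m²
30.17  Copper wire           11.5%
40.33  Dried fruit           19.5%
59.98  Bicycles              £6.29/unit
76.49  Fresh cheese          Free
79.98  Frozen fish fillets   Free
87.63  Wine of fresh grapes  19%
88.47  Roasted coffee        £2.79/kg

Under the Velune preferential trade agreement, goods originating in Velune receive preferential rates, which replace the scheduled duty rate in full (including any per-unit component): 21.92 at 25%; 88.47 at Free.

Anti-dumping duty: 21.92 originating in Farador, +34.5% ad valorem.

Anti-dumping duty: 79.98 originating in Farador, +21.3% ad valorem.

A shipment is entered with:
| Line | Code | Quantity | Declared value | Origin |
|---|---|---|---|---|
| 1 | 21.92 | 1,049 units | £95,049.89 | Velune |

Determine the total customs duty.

Line 1 (21.92, Velune, 1,049 units, £95,049.89):
Base rate for 21.92 is 29%.
Origin Velune qualifies under the Fenara–Velune agreement and 21.92 is covered: preferential rate 25% applies instead.
The additional-duty order on 21.92 targets Farador, not Velune; it does not apply.
Duty = £95,049.89 × 25% = £23,762.47.

£23,762.47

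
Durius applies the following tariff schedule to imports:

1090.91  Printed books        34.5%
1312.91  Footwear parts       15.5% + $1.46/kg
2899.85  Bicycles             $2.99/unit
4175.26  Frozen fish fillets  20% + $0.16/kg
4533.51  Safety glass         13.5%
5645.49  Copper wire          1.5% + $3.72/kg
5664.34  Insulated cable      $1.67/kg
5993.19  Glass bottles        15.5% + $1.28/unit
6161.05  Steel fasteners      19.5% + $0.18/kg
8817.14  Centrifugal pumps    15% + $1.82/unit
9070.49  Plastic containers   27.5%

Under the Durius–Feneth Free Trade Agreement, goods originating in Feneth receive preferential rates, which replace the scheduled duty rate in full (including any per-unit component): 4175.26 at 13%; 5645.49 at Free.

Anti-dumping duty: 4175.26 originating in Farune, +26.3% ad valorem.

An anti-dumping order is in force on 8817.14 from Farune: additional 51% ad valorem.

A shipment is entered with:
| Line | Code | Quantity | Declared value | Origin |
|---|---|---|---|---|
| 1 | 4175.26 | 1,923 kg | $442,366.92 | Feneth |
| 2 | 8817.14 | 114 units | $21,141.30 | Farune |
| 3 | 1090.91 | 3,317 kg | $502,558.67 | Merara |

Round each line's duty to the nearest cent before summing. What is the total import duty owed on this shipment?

Line 1 (4175.26, Feneth, 1,923 kg, $442,366.92):
Base rate for 4175.26 is 20% + $0.16/kg.
Origin Feneth qualifies under the Durius–Feneth agreement and 4175.26 is covered: preferential rate 13% applies instead.
The additional-duty order on 4175.26 targets Farune, not Feneth; it does not apply.
Duty = $442,366.92 × 13% = $57,507.70.
Line 2 (8817.14, Farune, 114 units, $21,141.30):
Base rate for 8817.14 is 15% + $1.82/unit.
Additional duty on 8817.14 from Farune: +51%. Applied ad valorem rate: 15% + 51% = 66%.
Duty = $21,141.30 × 66% + 114 × $1.82 = $14,160.74.
Line 3 (1090.91, Merara, 3,317 kg, $502,558.67):
Base rate for 1090.91 is 34.5%.
Duty = $502,558.67 × 34.5% = $173,382.74.
Total = $57,507.70 + $14,160.74 + $173,382.74 = $245,051.18.

$245,051.18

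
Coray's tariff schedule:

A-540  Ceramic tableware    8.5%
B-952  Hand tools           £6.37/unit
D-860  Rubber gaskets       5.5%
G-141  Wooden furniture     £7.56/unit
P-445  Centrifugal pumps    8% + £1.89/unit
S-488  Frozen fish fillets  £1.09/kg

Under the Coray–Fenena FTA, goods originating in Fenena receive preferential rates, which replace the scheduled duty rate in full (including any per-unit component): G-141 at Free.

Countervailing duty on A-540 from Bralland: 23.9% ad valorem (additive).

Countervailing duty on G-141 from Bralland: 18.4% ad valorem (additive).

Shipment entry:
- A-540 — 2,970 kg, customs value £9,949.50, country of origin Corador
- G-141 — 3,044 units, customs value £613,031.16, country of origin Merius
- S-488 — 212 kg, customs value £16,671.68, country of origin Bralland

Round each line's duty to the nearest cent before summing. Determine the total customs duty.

Line 1 (A-540, Corador, 2,970 kg, £9,949.50):
Base rate for A-540 is 8.5%.
The additional-duty order on A-540 targets Bralland, not Corador; it does not apply.
Duty = £9,949.50 × 8.5% = £845.71.
Line 2 (G-141, Merius, 3,044 units, £613,031.16):
Base rate for G-141 is £7.56/unit.
G-141 has an FTA preferential rate, but origin Merius is not Fenena; base rate stands.
The additional-duty order on G-141 targets Bralland, not Merius; it does not apply.
Duty = 3,044 × £7.56 = £23,012.64.
Line 3 (S-488, Bralland, 212 kg, £16,671.68):
Base rate for S-488 is £1.09/kg.
Duty = 212 × £1.09 = £231.08.
Total = £845.71 + £23,012.64 + £231.08 = £24,089.43.

£24,089.43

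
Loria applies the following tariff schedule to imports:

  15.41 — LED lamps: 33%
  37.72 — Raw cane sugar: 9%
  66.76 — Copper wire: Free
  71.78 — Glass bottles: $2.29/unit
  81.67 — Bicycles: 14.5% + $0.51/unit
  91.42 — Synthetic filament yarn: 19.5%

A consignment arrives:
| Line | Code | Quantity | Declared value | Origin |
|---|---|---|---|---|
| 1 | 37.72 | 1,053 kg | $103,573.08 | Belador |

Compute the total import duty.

$9,321.58

Line 1 (37.72, Belador, 1,053 kg, $103,573.08):
Base rate for 37.72 is 9%.
Duty = $103,573.08 × 9% = $9,321.58.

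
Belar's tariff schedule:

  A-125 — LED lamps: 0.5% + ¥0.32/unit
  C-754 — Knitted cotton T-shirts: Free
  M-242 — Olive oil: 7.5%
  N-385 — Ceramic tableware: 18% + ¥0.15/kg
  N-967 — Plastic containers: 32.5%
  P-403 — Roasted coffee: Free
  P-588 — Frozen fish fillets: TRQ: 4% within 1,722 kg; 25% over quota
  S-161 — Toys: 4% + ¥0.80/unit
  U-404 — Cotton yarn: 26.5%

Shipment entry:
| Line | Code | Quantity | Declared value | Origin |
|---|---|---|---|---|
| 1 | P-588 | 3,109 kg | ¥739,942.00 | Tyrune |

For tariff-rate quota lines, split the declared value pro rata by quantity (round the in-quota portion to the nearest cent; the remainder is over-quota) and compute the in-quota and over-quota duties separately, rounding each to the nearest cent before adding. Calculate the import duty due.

Line 1 (P-588, Tyrune, 3,109 kg, ¥739,942.00):
Code P-588 is under a tariff-rate quota (threshold 1,722 kg). In-quota: 1,722 kg at 4%; over-quota: 1,387 kg at 25%.
Pro-rata value split: in-quota = ¥739,942.00 × 1,722/3,109 = ¥409,836.00; over-quota = ¥739,942.00 − ¥409,836.00 = ¥330,106.00.
In-quota duty = ¥409,836.00 × 4% = ¥16,393.44. Over-quota duty = ¥330,106.00 × 25% = ¥82,526.50.
Line duty = ¥16,393.44 + ¥82,526.50 = ¥98,919.94.

¥98,919.94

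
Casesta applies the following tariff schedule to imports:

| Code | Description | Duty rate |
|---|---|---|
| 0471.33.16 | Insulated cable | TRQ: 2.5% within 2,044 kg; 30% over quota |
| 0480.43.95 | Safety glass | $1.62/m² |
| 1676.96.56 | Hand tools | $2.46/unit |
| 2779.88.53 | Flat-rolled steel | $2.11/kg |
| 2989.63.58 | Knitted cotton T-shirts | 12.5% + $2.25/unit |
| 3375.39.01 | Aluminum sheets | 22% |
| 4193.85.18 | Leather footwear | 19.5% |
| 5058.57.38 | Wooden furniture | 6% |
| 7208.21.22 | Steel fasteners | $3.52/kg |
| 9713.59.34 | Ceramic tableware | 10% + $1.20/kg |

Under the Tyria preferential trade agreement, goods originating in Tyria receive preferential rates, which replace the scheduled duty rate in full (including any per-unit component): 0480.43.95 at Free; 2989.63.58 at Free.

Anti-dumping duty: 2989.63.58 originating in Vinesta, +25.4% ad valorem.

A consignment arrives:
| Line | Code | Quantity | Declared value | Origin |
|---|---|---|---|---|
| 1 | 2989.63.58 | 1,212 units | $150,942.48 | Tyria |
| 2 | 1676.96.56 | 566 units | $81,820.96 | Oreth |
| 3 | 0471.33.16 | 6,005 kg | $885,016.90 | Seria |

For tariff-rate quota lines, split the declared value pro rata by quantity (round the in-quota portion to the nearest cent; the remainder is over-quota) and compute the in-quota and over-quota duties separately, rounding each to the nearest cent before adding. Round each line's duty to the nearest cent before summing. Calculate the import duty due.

$184,055.13

Line 1 (2989.63.58, Tyria, 1,212 units, $150,942.48):
Base rate for 2989.63.58 is 12.5% + $2.25/unit.
Origin Tyria qualifies under the Casesta–Tyria agreement and 2989.63.58 is covered: preferential rate Free applies instead.
The additional-duty order on 2989.63.58 targets Vinesta, not Tyria; it does not apply.
Duty = $150,942.48 × 0% = $0.00.
Line 2 (1676.96.56, Oreth, 566 units, $81,820.96):
Base rate for 1676.96.56 is $2.46/unit.
Duty = 566 × $2.46 = $1,392.36.
Line 3 (0471.33.16, Seria, 6,005 kg, $885,016.90):
Code 0471.33.16 is under a tariff-rate quota (threshold 2,044 kg). In-quota: 2,044 kg at 2.5%; over-quota: 3,961 kg at 30%.
Pro-rata value split: in-quota = $885,016.90 × 2,044/6,005 = $301,244.72; over-quota = $885,016.90 − $301,244.72 = $583,772.18.
In-quota duty = $301,244.72 × 2.5% = $7,531.12. Over-quota duty = $583,772.18 × 30% = $175,131.65.
Line duty = $7,531.12 + $175,131.65 = $182,662.77.
Total = $0.00 + $1,392.36 + $182,662.77 = $184,055.13.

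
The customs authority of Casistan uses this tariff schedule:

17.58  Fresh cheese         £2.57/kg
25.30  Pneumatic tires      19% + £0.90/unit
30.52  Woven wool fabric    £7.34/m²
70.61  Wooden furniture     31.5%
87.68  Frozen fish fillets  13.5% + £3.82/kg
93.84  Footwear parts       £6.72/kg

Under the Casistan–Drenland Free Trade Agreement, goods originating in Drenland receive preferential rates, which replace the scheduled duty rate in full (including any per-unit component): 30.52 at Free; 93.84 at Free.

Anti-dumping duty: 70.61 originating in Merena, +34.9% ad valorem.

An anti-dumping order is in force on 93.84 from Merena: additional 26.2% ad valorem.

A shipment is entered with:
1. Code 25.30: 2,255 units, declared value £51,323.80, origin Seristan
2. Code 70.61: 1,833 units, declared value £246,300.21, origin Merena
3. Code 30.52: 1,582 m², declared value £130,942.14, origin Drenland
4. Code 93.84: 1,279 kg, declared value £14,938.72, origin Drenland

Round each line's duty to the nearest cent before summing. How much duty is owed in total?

Line 1 (25.30, Seristan, 2,255 units, £51,323.80):
Base rate for 25.30 is 19% + £0.90/unit.
Duty = £51,323.80 × 19% + 2,255 × £0.90 = £11,781.02.
Line 2 (70.61, Merena, 1,833 units, £246,300.21):
Base rate for 70.61 is 31.5%.
Additional duty on 70.61 from Merena: +34.9%. Applied ad valorem rate: 31.5% + 34.9% = 66.4%.
Duty = £246,300.21 × 66.4% = £163,543.34.
Line 3 (30.52, Drenland, 1,582 m², £130,942.14):
Base rate for 30.52 is £7.34/m².
Origin Drenland qualifies under the Casistan–Drenland agreement and 30.52 is covered: preferential rate Free applies instead.
Duty = £130,942.14 × 0% = £0.00.
Line 4 (93.84, Drenland, 1,279 kg, £14,938.72):
Base rate for 93.84 is £6.72/kg.
Origin Drenland qualifies under the Casistan–Drenland agreement and 93.84 is covered: preferential rate Free applies instead.
The additional-duty order on 93.84 targets Merena, not Drenland; it does not apply.
Duty = £14,938.72 × 0% = £0.00.
Total = £11,781.02 + £163,543.34 + £0.00 + £0.00 = £175,324.36.

£175,324.36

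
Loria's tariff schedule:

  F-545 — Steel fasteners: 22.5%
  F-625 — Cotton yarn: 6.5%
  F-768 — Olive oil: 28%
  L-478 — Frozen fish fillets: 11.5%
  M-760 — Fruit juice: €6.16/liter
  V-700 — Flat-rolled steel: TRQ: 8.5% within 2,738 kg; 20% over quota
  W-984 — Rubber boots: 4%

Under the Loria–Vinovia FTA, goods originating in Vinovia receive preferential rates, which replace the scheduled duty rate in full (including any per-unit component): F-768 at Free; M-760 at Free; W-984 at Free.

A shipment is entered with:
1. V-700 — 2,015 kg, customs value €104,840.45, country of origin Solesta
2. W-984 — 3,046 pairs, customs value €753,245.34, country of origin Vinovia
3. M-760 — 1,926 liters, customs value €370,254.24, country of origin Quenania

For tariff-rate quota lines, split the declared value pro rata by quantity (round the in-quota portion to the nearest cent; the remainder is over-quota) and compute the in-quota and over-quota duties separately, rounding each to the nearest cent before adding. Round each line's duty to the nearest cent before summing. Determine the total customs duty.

Line 1 (V-700, Solesta, 2,015 kg, €104,840.45):
Code V-700 is under a tariff-rate quota (threshold 2,738 kg). Quantity 2,015 kg is within the quota, so the in-quota rate 8.5% applies to the full value.
Duty = €104,840.45 × 8.5% = €8,911.44.
Line 2 (W-984, Vinovia, 3,046 pairs, €753,245.34):
Base rate for W-984 is 4%.
Origin Vinovia qualifies under the Loria–Vinovia agreement and W-984 is covered: preferential rate Free applies instead.
Duty = €753,245.34 × 0% = €0.00.
Line 3 (M-760, Quenania, 1,926 liters, €370,254.24):
Base rate for M-760 is €6.16/liter.
M-760 has an FTA preferential rate, but origin Quenania is not Vinovia; base rate stands.
Duty = 1,926 × €6.16 = €11,864.16.
Total = €8,911.44 + €0.00 + €11,864.16 = €20,775.60.

€20,775.60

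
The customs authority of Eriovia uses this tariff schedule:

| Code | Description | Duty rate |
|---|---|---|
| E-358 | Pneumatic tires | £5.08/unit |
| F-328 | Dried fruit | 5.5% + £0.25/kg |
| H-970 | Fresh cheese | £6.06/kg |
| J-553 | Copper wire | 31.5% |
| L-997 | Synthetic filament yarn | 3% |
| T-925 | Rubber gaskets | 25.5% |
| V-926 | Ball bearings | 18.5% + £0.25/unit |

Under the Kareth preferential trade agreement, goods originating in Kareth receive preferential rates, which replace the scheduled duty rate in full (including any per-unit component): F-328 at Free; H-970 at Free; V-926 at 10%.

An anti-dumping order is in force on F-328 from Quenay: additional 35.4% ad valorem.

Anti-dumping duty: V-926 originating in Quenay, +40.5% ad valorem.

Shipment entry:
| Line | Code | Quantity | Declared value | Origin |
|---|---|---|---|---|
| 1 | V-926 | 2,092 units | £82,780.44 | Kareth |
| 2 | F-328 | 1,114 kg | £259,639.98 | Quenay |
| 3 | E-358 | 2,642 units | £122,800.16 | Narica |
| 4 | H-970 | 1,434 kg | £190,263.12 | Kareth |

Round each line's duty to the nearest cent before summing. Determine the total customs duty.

£128,170.65

Line 1 (V-926, Kareth, 2,092 units, £82,780.44):
Base rate for V-926 is 18.5% + £0.25/unit.
Origin Kareth qualifies under the Eriovia–Kareth agreement and V-926 is covered: preferential rate 10% applies instead.
The additional-duty order on V-926 targets Quenay, not Kareth; it does not apply.
Duty = £82,780.44 × 10% = £8,278.04.
Line 2 (F-328, Quenay, 1,114 kg, £259,639.98):
Base rate for F-328 is 5.5% + £0.25/kg.
F-328 has an FTA preferential rate, but origin Quenay is not Kareth; base rate stands.
Additional duty on F-328 from Quenay: +35.4%. Applied ad valorem rate: 5.5% + 35.4% = 40.9%.
Duty = £259,639.98 × 40.9% + 1,114 × £0.25 = £106,471.25.
Line 3 (E-358, Narica, 2,642 units, £122,800.16):
Base rate for E-358 is £5.08/unit.
Duty = 2,642 × £5.08 = £13,421.36.
Line 4 (H-970, Kareth, 1,434 kg, £190,263.12):
Base rate for H-970 is £6.06/kg.
Origin Kareth qualifies under the Eriovia–Kareth agreement and H-970 is covered: preferential rate Free applies instead.
Duty = £190,263.12 × 0% = £0.00.
Total = £8,278.04 + £106,471.25 + £13,421.36 + £0.00 = £128,170.65.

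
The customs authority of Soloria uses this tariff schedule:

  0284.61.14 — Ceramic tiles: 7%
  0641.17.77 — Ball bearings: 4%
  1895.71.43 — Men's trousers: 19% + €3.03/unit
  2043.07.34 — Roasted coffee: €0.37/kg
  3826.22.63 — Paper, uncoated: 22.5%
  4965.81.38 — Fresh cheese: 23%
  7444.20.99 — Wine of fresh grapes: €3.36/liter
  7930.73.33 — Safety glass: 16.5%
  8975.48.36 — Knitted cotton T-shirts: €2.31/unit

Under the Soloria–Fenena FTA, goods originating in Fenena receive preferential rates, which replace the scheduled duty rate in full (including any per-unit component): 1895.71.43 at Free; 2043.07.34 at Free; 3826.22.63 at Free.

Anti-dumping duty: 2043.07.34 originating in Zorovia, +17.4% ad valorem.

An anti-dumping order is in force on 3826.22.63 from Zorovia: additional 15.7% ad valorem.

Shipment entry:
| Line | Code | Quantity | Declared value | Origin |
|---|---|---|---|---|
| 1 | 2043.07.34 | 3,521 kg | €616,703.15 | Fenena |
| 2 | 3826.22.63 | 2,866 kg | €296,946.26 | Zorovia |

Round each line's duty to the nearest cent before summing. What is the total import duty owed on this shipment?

Line 1 (2043.07.34, Fenena, 3,521 kg, €616,703.15):
Base rate for 2043.07.34 is €0.37/kg.
Origin Fenena qualifies under the Soloria–Fenena agreement and 2043.07.34 is covered: preferential rate Free applies instead.
The additional-duty order on 2043.07.34 targets Zorovia, not Fenena; it does not apply.
Duty = €616,703.15 × 0% = €0.00.
Line 2 (3826.22.63, Zorovia, 2,866 kg, €296,946.26):
Base rate for 3826.22.63 is 22.5%.
3826.22.63 has an FTA preferential rate, but origin Zorovia is not Fenena; base rate stands.
Additional duty on 3826.22.63 from Zorovia: +15.7%. Applied ad valorem rate: 22.5% + 15.7% = 38.2%.
Duty = €296,946.26 × 38.2% = €113,433.47.
Total = €0.00 + €113,433.47 = €113,433.47.

€113,433.47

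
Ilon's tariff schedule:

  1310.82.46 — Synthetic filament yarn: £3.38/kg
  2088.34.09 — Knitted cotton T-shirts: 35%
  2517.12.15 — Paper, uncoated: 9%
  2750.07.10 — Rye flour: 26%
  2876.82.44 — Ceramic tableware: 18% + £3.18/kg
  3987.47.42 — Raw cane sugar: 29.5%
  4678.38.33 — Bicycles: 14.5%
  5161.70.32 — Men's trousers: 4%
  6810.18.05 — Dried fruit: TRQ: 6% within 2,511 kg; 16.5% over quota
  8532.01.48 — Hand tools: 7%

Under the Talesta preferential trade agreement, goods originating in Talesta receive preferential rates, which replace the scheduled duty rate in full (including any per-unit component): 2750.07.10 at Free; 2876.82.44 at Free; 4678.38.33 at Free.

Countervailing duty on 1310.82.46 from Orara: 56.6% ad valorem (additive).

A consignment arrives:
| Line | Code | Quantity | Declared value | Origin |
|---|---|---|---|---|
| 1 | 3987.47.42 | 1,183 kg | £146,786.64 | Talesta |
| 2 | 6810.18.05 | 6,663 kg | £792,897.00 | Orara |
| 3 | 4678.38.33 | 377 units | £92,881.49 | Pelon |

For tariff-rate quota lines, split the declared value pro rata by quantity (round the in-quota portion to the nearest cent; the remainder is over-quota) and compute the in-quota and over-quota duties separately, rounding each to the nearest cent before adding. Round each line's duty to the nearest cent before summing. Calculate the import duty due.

Line 1 (3987.47.42, Talesta, 1,183 kg, £146,786.64):
Base rate for 3987.47.42 is 29.5%.
Origin Talesta is the FTA partner but 3987.47.42 is not on the preference list; base rate stands.
Duty = £146,786.64 × 29.5% = £43,302.06.
Line 2 (6810.18.05, Orara, 6,663 kg, £792,897.00):
Code 6810.18.05 is under a tariff-rate quota (threshold 2,511 kg). In-quota: 2,511 kg at 6%; over-quota: 4,152 kg at 16.5%.
Pro-rata value split: in-quota = £792,897.00 × 2,511/6,663 = £298,809.00; over-quota = £792,897.00 − £298,809.00 = £494,088.00.
In-quota duty = £298,809.00 × 6% = £17,928.54. Over-quota duty = £494,088.00 × 16.5% = £81,524.52.
Line duty = £17,928.54 + £81,524.52 = £99,453.06.
Line 3 (4678.38.33, Pelon, 377 units, £92,881.49):
Base rate for 4678.38.33 is 14.5%.
4678.38.33 has an FTA preferential rate, but origin Pelon is not Talesta; base rate stands.
Duty = £92,881.49 × 14.5% = £13,467.82.
Total = £43,302.06 + £99,453.06 + £13,467.82 = £156,222.94.

£156,222.94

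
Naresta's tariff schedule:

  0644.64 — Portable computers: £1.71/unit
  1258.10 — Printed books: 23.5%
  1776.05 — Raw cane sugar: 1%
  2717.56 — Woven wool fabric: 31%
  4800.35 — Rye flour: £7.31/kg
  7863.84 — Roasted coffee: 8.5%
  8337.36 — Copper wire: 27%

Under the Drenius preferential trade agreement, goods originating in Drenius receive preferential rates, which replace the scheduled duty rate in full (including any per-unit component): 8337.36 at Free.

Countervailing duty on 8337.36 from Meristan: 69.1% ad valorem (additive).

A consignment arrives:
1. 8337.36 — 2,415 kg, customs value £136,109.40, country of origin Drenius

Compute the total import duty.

Line 1 (8337.36, Drenius, 2,415 kg, £136,109.40):
Base rate for 8337.36 is 27%.
Origin Drenius qualifies under the Naresta–Drenius agreement and 8337.36 is covered: preferential rate Free applies instead.
The additional-duty order on 8337.36 targets Meristan, not Drenius; it does not apply.
Duty = £136,109.40 × 0% = £0.00.

£0.00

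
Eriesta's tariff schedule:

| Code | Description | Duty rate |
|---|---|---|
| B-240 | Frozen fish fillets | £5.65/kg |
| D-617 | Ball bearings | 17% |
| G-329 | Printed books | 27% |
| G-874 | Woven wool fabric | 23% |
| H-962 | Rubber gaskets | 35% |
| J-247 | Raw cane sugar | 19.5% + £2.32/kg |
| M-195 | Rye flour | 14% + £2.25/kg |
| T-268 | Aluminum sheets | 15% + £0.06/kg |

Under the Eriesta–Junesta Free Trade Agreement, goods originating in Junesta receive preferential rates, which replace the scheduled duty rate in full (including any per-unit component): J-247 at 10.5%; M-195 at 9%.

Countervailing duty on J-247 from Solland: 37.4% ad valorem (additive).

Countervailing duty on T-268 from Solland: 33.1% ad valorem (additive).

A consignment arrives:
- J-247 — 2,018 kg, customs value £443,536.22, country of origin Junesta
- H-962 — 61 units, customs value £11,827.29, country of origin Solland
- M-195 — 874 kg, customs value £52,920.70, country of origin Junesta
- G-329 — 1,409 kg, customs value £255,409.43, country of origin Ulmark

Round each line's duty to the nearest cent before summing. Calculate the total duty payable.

Line 1 (J-247, Junesta, 2,018 kg, £443,536.22):
Base rate for J-247 is 19.5% + £2.32/kg.
Origin Junesta qualifies under the Eriesta–Junesta agreement and J-247 is covered: preferential rate 10.5% applies instead.
The additional-duty order on J-247 targets Solland, not Junesta; it does not apply.
Duty = £443,536.22 × 10.5% = £46,571.30.
Line 2 (H-962, Solland, 61 units, £11,827.29):
Base rate for H-962 is 35%.
Duty = £11,827.29 × 35% = £4,139.55.
Line 3 (M-195, Junesta, 874 kg, £52,920.70):
Base rate for M-195 is 14% + £2.25/kg.
Origin Junesta qualifies under the Eriesta–Junesta agreement and M-195 is covered: preferential rate 9% applies instead.
Duty = £52,920.70 × 9% = £4,762.86.
Line 4 (G-329, Ulmark, 1,409 kg, £255,409.43):
Base rate for G-329 is 27%.
Duty = £255,409.43 × 27% = £68,960.55.
Total = £46,571.30 + £4,139.55 + £4,762.86 + £68,960.55 = £124,434.26.

£124,434.26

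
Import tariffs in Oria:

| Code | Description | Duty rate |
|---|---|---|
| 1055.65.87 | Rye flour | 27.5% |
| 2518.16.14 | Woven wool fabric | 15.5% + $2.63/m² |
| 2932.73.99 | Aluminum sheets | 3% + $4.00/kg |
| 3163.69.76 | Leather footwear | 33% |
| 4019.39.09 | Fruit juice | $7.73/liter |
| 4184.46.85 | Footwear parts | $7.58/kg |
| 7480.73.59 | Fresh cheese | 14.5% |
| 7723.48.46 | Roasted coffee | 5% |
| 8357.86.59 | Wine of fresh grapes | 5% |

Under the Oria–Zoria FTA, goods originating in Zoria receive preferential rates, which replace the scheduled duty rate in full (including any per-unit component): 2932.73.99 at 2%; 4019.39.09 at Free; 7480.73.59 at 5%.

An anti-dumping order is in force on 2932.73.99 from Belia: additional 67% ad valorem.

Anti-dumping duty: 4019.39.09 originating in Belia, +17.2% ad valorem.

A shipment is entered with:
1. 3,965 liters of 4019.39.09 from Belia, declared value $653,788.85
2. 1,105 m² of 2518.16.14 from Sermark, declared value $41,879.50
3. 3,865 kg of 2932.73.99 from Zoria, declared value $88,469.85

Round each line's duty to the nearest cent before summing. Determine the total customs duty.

$154,268.00

Line 1 (4019.39.09, Belia, 3,965 liters, $653,788.85):
Base rate for 4019.39.09 is $7.73/liter.
4019.39.09 has an FTA preferential rate, but origin Belia is not Zoria; base rate stands.
Additional duty on 4019.39.09 from Belia: +17.2% ad valorem. Applied ad valorem rate = 17.2%.
Duty = $653,788.85 × 17.2% + 3,965 × $7.73 = $143,101.13.
Line 2 (2518.16.14, Sermark, 1,105 m², $41,879.50):
Base rate for 2518.16.14 is 15.5% + $2.63/m².
Duty = $41,879.50 × 15.5% + 1,105 × $2.63 = $9,397.47.
Line 3 (2932.73.99, Zoria, 3,865 kg, $88,469.85):
Base rate for 2932.73.99 is 3% + $4.00/kg.
Origin Zoria qualifies under the Oria–Zoria agreement and 2932.73.99 is covered: preferential rate 2% applies instead.
The additional-duty order on 2932.73.99 targets Belia, not Zoria; it does not apply.
Duty = $88,469.85 × 2% = $1,769.40.
Total = $143,101.13 + $9,397.47 + $1,769.40 = $154,268.00.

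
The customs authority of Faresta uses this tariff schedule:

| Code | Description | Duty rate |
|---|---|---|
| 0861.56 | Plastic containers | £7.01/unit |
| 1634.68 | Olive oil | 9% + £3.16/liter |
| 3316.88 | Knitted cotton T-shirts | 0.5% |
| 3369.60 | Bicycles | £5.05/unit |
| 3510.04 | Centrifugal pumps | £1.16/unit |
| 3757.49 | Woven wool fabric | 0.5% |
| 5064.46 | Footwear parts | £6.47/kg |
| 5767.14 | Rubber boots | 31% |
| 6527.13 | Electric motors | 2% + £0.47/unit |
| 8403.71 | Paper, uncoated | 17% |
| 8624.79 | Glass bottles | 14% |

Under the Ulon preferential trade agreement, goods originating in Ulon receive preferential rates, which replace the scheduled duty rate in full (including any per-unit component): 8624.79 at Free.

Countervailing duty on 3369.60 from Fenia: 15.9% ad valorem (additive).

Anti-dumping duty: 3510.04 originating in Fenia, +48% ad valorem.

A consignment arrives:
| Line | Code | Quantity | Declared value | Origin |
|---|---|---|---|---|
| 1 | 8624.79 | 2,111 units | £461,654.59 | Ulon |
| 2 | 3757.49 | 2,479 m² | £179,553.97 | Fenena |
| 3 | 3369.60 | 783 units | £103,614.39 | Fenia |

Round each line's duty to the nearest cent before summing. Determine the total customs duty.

£21,326.61

Line 1 (8624.79, Ulon, 2,111 units, £461,654.59):
Base rate for 8624.79 is 14%.
Origin Ulon qualifies under the Faresta–Ulon agreement and 8624.79 is covered: preferential rate Free applies instead.
Duty = £461,654.59 × 0% = £0.00.
Line 2 (3757.49, Fenena, 2,479 m², £179,553.97):
Base rate for 3757.49 is 0.5%.
Duty = £179,553.97 × 0.5% = £897.77.
Line 3 (3369.60, Fenia, 783 units, £103,614.39):
Base rate for 3369.60 is £5.05/unit.
Additional duty on 3369.60 from Fenia: +15.9% ad valorem. Applied ad valorem rate = 15.9%.
Duty = £103,614.39 × 15.9% + 783 × £5.05 = £20,428.84.
Total = £0.00 + £897.77 + £20,428.84 = £21,326.61.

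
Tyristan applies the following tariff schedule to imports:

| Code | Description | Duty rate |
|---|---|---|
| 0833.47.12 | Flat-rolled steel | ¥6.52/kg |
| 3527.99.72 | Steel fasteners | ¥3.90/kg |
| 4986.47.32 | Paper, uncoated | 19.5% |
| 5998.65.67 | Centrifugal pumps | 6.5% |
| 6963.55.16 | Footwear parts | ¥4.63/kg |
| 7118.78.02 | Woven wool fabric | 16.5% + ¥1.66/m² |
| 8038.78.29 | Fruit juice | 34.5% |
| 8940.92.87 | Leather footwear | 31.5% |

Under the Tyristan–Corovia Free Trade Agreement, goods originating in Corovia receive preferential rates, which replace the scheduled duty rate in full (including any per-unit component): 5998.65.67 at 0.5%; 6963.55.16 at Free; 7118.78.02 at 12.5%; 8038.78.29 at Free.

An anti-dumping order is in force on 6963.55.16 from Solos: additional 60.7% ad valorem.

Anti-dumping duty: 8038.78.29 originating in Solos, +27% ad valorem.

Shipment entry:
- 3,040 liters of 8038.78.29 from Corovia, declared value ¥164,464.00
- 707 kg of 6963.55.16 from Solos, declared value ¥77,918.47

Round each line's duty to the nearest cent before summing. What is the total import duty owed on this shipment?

Line 1 (8038.78.29, Corovia, 3,040 liters, ¥164,464.00):
Base rate for 8038.78.29 is 34.5%.
Origin Corovia qualifies under the Tyristan–Corovia agreement and 8038.78.29 is covered: preferential rate Free applies instead.
The additional-duty order on 8038.78.29 targets Solos, not Corovia; it does not apply.
Duty = ¥164,464.00 × 0% = ¥0.00.
Line 2 (6963.55.16, Solos, 707 kg, ¥77,918.47):
Base rate for 6963.55.16 is ¥4.63/kg.
6963.55.16 has an FTA preferential rate, but origin Solos is not Corovia; base rate stands.
Additional duty on 6963.55.16 from Solos: +60.7% ad valorem. Applied ad valorem rate = 60.7%.
Duty = ¥77,918.47 × 60.7% + 707 × ¥4.63 = ¥50,569.92.
Total = ¥0.00 + ¥50,569.92 = ¥50,569.92.

¥50,569.92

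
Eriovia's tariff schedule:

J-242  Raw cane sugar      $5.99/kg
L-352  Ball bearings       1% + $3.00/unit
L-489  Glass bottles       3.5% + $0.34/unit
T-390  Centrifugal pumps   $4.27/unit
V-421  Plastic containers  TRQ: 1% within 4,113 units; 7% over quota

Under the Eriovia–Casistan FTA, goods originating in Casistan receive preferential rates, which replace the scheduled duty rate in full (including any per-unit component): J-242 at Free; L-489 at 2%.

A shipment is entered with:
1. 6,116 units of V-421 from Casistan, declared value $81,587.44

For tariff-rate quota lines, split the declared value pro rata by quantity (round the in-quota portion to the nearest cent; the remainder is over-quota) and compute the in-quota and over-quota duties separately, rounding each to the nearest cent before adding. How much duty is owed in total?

Line 1 (V-421, Casistan, 6,116 units, $81,587.44):
Code V-421 is under a tariff-rate quota (threshold 4,113 units). In-quota: 4,113 units at 1%; over-quota: 2,003 units at 7%.
Pro-rata value split: in-quota = $81,587.44 × 4,113/6,116 = $54,867.42; over-quota = $81,587.44 − $54,867.42 = $26,720.02.
In-quota duty = $54,867.42 × 1% = $548.67. Over-quota duty = $26,720.02 × 7% = $1,870.40.
Line duty = $548.67 + $1,870.40 = $2,419.07.

$2,419.07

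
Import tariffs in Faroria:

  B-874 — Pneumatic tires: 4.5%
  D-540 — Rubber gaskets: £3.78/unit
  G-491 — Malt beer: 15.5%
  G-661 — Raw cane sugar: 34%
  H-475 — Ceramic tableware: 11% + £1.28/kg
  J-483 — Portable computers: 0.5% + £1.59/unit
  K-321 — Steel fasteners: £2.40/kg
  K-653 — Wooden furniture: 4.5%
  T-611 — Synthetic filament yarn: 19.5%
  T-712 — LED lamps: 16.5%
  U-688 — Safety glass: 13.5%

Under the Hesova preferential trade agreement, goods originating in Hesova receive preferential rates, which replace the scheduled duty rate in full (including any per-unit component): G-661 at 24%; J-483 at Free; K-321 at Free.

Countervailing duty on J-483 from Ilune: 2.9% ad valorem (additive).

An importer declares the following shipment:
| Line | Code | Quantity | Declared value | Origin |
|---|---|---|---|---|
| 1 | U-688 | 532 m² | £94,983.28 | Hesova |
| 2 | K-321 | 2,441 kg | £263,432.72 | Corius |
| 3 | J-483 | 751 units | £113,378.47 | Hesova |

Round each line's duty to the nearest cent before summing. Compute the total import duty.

Line 1 (U-688, Hesova, 532 m², £94,983.28):
Base rate for U-688 is 13.5%.
Origin Hesova is the FTA partner but U-688 is not on the preference list; base rate stands.
Duty = £94,983.28 × 13.5% = £12,822.74.
Line 2 (K-321, Corius, 2,441 kg, £263,432.72):
Base rate for K-321 is £2.40/kg.
K-321 has an FTA preferential rate, but origin Corius is not Hesova; base rate stands.
Duty = 2,441 × £2.40 = £5,858.40.
Line 3 (J-483, Hesova, 751 units, £113,378.47):
Base rate for J-483 is 0.5% + £1.59/unit.
Origin Hesova qualifies under the Faroria–Hesova agreement and J-483 is covered: preferential rate Free applies instead.
The additional-duty order on J-483 targets Ilune, not Hesova; it does not apply.
Duty = £113,378.47 × 0% = £0.00.
Total = £12,822.74 + £5,858.40 + £0.00 = £18,681.14.

£18,681.14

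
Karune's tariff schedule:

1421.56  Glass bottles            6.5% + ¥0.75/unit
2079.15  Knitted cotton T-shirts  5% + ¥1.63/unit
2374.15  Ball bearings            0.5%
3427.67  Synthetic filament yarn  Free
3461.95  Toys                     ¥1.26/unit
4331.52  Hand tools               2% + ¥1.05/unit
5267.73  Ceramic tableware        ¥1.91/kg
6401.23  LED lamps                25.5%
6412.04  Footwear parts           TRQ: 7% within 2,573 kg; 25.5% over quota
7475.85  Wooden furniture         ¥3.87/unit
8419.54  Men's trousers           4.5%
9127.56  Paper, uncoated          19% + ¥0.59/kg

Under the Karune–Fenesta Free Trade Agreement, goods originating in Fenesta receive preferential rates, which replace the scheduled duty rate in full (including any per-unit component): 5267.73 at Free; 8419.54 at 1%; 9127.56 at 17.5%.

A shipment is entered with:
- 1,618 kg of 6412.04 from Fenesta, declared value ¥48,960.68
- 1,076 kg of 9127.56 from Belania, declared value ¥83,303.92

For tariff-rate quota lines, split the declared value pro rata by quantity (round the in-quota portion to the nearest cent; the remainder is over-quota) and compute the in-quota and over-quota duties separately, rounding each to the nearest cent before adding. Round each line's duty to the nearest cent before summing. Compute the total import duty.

Line 1 (6412.04, Fenesta, 1,618 kg, ¥48,960.68):
Code 6412.04 is under a tariff-rate quota (threshold 2,573 kg). Quantity 1,618 kg is within the quota, so the in-quota rate 7% applies to the full value.
Duty = ¥48,960.68 × 7% = ¥3,427.25.
Line 2 (9127.56, Belania, 1,076 kg, ¥83,303.92):
Base rate for 9127.56 is 19% + ¥0.59/kg.
9127.56 has an FTA preferential rate, but origin Belania is not Fenesta; base rate stands.
Duty = ¥83,303.92 × 19% + 1,076 × ¥0.59 = ¥16,462.58.
Total = ¥3,427.25 + ¥16,462.58 = ¥19,889.83.

¥19,889.83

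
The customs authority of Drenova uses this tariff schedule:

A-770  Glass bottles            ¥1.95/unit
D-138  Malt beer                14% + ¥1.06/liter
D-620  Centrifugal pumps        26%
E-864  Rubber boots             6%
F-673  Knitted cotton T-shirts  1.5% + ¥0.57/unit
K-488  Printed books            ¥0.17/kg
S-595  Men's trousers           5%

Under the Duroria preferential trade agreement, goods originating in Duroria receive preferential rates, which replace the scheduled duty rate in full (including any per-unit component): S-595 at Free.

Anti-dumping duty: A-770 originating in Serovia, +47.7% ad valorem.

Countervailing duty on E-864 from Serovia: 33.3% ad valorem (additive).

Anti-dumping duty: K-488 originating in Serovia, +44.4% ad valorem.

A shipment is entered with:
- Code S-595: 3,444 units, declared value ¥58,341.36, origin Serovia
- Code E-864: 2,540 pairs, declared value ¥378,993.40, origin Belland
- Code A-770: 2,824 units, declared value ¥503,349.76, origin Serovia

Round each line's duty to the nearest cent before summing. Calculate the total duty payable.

¥271,261.31

Line 1 (S-595, Serovia, 3,444 units, ¥58,341.36):
Base rate for S-595 is 5%.
S-595 has an FTA preferential rate, but origin Serovia is not Duroria; base rate stands.
Duty = ¥58,341.36 × 5% = ¥2,917.07.
Line 2 (E-864, Belland, 2,540 pairs, ¥378,993.40):
Base rate for E-864 is 6%.
The additional-duty order on E-864 targets Serovia, not Belland; it does not apply.
Duty = ¥378,993.40 × 6% = ¥22,739.60.
Line 3 (A-770, Serovia, 2,824 units, ¥503,349.76):
Base rate for A-770 is ¥1.95/unit.
Additional duty on A-770 from Serovia: +47.7% ad valorem. Applied ad valorem rate = 47.7%.
Duty = ¥503,349.76 × 47.7% + 2,824 × ¥1.95 = ¥245,604.64.
Total = ¥2,917.07 + ¥22,739.60 + ¥245,604.64 = ¥271,261.31.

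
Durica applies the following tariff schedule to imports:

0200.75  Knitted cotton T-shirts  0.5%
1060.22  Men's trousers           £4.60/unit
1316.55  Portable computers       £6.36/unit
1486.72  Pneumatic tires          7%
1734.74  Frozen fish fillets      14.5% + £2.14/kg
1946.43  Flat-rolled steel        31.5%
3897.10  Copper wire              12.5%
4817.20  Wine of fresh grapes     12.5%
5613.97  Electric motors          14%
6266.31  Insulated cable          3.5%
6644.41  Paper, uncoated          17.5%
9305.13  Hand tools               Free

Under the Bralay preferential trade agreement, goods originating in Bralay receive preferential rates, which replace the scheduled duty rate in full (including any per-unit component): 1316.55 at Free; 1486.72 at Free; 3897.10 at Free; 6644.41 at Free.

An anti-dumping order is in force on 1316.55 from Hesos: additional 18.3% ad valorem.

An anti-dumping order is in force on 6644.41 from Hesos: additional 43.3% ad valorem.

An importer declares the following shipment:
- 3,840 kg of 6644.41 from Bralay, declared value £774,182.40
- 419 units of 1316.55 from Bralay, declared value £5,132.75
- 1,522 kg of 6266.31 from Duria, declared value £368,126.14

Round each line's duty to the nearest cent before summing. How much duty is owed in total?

£12,884.41

Line 1 (6644.41, Bralay, 3,840 kg, £774,182.40):
Base rate for 6644.41 is 17.5%.
Origin Bralay qualifies under the Durica–Bralay agreement and 6644.41 is covered: preferential rate Free applies instead.
The additional-duty order on 6644.41 targets Hesos, not Bralay; it does not apply.
Duty = £774,182.40 × 0% = £0.00.
Line 2 (1316.55, Bralay, 419 units, £5,132.75):
Base rate for 1316.55 is £6.36/unit.
Origin Bralay qualifies under the Durica–Bralay agreement and 1316.55 is covered: preferential rate Free applies instead.
The additional-duty order on 1316.55 targets Hesos, not Bralay; it does not apply.
Duty = £5,132.75 × 0% = £0.00.
Line 3 (6266.31, Duria, 1,522 kg, £368,126.14):
Base rate for 6266.31 is 3.5%.
Duty = £368,126.14 × 3.5% = £12,884.41.
Total = £0.00 + £0.00 + £12,884.41 = £12,884.41.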